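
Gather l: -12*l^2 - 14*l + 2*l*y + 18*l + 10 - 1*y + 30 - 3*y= -12*l^2 + l*(2*y + 4) - 4*y + 40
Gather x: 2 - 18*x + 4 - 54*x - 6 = -72*x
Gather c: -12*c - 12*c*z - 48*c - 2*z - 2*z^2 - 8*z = c*(-12*z - 60) - 2*z^2 - 10*z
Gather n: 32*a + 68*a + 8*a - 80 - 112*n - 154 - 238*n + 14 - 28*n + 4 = 108*a - 378*n - 216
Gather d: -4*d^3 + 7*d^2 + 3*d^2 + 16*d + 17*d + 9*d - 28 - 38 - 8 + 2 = -4*d^3 + 10*d^2 + 42*d - 72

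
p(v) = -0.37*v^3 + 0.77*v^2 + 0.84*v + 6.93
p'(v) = -1.11*v^2 + 1.54*v + 0.84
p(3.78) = 1.12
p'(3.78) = -9.20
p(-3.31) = 26.00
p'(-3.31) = -16.42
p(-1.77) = 9.91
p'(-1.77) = -5.36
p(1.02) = 8.20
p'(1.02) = 1.26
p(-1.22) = 7.72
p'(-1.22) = -2.69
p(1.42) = 8.62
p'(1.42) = 0.79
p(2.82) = 7.12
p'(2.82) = -3.64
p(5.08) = -17.44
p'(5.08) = -19.98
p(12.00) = -511.47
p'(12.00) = -140.52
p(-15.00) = 1416.33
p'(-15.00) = -272.01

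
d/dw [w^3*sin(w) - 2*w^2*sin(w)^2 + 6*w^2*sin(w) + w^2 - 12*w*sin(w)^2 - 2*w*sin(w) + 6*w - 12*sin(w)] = w^3*cos(w) + 3*w^2*sin(w) - 2*w^2*sin(2*w) + 6*w^2*cos(w) + 12*w*sin(w) - 12*w*sin(2*w) - 2*w*cos(w) + 2*w*cos(2*w) - 2*sin(w) - 12*cos(w) + 6*cos(2*w)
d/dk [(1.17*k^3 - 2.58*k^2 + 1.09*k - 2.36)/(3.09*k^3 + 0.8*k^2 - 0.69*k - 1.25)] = (8.9082*k^4 - 8.3508*k^3 + 18.3979*k^2 + 10.226*k - 2.9909)/(9.5481*k^6 + 4.944*k^5 - 3.6242*k^4 - 8.829*k^3 - 1.5239*k^2 + 1.725*k + 1.5625)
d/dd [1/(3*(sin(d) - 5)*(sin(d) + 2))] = (3 - 2*sin(d))*cos(d)/(3*(sin(d) - 5)^2*(sin(d) + 2)^2)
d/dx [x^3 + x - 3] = 3*x^2 + 1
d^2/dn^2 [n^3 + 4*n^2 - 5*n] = 6*n + 8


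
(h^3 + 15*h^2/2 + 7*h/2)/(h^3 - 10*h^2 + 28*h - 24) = h*(2*h^2 + 15*h + 7)/(2*(h^3 - 10*h^2 + 28*h - 24))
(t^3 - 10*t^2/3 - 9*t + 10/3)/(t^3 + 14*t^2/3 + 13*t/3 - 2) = (t - 5)/(t + 3)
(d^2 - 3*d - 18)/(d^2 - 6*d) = (d + 3)/d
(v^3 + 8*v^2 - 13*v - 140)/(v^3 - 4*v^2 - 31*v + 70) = (v^2 + 3*v - 28)/(v^2 - 9*v + 14)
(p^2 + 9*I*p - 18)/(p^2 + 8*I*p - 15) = (p + 6*I)/(p + 5*I)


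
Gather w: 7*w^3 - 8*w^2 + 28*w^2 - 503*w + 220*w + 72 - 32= 7*w^3 + 20*w^2 - 283*w + 40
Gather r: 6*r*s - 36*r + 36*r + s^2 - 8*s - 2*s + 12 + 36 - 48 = 6*r*s + s^2 - 10*s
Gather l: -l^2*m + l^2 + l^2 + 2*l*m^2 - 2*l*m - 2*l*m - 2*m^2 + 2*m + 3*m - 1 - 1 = l^2*(2 - m) + l*(2*m^2 - 4*m) - 2*m^2 + 5*m - 2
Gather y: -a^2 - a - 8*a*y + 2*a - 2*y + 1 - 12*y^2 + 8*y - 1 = -a^2 + a - 12*y^2 + y*(6 - 8*a)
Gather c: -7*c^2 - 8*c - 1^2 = -7*c^2 - 8*c - 1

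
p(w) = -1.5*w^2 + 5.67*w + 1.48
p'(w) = 5.67 - 3.0*w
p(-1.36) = -9.01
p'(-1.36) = 9.75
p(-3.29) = -33.41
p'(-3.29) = 15.54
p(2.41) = 6.43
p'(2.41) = -1.56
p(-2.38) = -20.51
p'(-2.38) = 12.81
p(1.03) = 5.73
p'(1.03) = 2.58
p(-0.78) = -3.86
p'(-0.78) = 8.01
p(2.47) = 6.33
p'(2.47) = -1.74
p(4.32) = -2.02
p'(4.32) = -7.29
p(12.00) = -146.48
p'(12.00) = -30.33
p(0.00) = 1.48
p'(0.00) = 5.67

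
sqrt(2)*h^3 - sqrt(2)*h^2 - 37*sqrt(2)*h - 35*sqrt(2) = (h - 7)*(h + 5)*(sqrt(2)*h + sqrt(2))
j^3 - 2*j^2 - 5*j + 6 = (j - 3)*(j - 1)*(j + 2)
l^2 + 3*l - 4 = (l - 1)*(l + 4)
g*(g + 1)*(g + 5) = g^3 + 6*g^2 + 5*g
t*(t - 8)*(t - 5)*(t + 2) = t^4 - 11*t^3 + 14*t^2 + 80*t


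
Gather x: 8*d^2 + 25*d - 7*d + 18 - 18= 8*d^2 + 18*d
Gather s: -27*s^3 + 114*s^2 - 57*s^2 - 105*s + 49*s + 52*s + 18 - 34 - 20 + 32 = -27*s^3 + 57*s^2 - 4*s - 4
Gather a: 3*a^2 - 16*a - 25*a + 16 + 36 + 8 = 3*a^2 - 41*a + 60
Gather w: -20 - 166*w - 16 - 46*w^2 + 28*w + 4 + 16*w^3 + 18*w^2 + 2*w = 16*w^3 - 28*w^2 - 136*w - 32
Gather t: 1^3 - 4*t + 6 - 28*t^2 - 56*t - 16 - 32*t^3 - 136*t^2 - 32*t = -32*t^3 - 164*t^2 - 92*t - 9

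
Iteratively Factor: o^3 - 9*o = (o + 3)*(o^2 - 3*o) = (o - 3)*(o + 3)*(o)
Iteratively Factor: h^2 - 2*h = (h - 2)*(h)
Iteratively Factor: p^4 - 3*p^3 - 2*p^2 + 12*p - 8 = (p - 1)*(p^3 - 2*p^2 - 4*p + 8) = (p - 1)*(p + 2)*(p^2 - 4*p + 4) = (p - 2)*(p - 1)*(p + 2)*(p - 2)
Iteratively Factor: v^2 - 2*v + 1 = (v - 1)*(v - 1)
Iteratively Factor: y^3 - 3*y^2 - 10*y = (y + 2)*(y^2 - 5*y) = y*(y + 2)*(y - 5)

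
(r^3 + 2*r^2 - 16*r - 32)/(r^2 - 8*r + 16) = (r^2 + 6*r + 8)/(r - 4)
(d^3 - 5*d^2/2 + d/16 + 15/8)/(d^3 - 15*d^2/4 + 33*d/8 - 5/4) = (4*d + 3)/(2*(2*d - 1))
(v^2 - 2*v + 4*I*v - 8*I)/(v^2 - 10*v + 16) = (v + 4*I)/(v - 8)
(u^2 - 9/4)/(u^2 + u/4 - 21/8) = 2*(2*u + 3)/(4*u + 7)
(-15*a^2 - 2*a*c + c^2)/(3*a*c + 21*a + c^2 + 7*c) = (-5*a + c)/(c + 7)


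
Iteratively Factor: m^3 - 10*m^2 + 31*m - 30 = (m - 2)*(m^2 - 8*m + 15) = (m - 5)*(m - 2)*(m - 3)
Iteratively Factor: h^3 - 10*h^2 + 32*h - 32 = (h - 4)*(h^2 - 6*h + 8) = (h - 4)*(h - 2)*(h - 4)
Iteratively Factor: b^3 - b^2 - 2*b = (b - 2)*(b^2 + b) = b*(b - 2)*(b + 1)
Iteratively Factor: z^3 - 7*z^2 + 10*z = (z - 5)*(z^2 - 2*z) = (z - 5)*(z - 2)*(z)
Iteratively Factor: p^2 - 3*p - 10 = (p - 5)*(p + 2)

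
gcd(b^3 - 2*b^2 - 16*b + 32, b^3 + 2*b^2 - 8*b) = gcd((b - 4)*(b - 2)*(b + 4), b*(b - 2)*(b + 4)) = b^2 + 2*b - 8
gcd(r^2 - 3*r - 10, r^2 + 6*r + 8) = r + 2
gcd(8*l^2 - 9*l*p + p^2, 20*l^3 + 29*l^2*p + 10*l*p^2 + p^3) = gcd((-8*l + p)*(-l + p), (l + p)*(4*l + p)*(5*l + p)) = 1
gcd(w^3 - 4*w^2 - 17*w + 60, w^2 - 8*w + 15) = w^2 - 8*w + 15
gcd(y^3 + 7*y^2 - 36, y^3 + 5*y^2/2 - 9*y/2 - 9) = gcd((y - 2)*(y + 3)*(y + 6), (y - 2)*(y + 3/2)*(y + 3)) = y^2 + y - 6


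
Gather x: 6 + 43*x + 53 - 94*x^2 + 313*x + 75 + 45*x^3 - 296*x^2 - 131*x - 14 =45*x^3 - 390*x^2 + 225*x + 120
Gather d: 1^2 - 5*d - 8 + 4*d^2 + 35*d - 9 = 4*d^2 + 30*d - 16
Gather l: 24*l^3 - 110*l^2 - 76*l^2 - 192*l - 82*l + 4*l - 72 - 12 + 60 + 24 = 24*l^3 - 186*l^2 - 270*l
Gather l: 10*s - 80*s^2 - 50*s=-80*s^2 - 40*s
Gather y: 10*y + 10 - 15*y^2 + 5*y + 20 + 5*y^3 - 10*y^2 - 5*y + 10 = 5*y^3 - 25*y^2 + 10*y + 40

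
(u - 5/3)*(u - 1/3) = u^2 - 2*u + 5/9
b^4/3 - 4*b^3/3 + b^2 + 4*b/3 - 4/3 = (b/3 + 1/3)*(b - 2)^2*(b - 1)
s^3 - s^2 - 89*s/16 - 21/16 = (s - 3)*(s + 1/4)*(s + 7/4)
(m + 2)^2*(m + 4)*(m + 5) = m^4 + 13*m^3 + 60*m^2 + 116*m + 80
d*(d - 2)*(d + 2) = d^3 - 4*d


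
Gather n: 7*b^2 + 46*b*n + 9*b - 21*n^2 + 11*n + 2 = 7*b^2 + 9*b - 21*n^2 + n*(46*b + 11) + 2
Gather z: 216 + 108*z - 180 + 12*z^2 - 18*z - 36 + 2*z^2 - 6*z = 14*z^2 + 84*z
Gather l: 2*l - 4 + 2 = 2*l - 2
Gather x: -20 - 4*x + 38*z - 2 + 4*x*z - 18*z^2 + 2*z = x*(4*z - 4) - 18*z^2 + 40*z - 22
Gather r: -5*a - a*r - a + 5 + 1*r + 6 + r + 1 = -6*a + r*(2 - a) + 12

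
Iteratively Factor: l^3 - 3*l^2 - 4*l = (l + 1)*(l^2 - 4*l) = (l - 4)*(l + 1)*(l)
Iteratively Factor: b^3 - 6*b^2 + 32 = (b + 2)*(b^2 - 8*b + 16) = (b - 4)*(b + 2)*(b - 4)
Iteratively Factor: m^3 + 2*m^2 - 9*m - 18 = (m - 3)*(m^2 + 5*m + 6) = (m - 3)*(m + 2)*(m + 3)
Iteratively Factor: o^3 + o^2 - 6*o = (o - 2)*(o^2 + 3*o) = o*(o - 2)*(o + 3)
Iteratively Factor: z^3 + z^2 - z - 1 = (z + 1)*(z^2 - 1) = (z + 1)^2*(z - 1)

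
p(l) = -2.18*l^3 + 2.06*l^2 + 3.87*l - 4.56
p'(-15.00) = -1529.43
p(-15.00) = 7758.39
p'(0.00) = 3.87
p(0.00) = -4.56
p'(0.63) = 3.87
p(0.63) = -1.85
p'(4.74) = -123.54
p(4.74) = -172.10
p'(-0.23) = 2.58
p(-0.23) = -5.31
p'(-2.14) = -34.90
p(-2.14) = 17.96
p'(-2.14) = -34.90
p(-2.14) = 17.96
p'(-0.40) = 1.18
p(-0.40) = -5.64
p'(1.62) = -6.62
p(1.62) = -2.15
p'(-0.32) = 1.88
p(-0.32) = -5.52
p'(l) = -6.54*l^2 + 4.12*l + 3.87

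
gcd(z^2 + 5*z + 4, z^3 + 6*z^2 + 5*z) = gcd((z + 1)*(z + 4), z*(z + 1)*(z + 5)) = z + 1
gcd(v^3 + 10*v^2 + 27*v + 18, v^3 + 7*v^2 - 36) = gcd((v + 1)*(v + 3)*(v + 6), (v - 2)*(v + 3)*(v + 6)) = v^2 + 9*v + 18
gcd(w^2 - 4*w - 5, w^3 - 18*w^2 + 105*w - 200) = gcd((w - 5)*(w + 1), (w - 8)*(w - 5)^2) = w - 5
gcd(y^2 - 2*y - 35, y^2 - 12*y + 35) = y - 7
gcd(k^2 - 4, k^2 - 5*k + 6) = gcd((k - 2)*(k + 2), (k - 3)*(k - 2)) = k - 2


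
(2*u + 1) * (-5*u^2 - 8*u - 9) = -10*u^3 - 21*u^2 - 26*u - 9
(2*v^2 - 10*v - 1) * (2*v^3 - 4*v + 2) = 4*v^5 - 20*v^4 - 10*v^3 + 44*v^2 - 16*v - 2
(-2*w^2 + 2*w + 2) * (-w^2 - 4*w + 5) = 2*w^4 + 6*w^3 - 20*w^2 + 2*w + 10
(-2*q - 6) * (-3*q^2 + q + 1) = 6*q^3 + 16*q^2 - 8*q - 6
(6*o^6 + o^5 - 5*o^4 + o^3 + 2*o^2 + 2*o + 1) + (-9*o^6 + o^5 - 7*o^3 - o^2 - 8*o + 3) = -3*o^6 + 2*o^5 - 5*o^4 - 6*o^3 + o^2 - 6*o + 4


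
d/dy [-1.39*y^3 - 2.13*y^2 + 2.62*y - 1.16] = -4.17*y^2 - 4.26*y + 2.62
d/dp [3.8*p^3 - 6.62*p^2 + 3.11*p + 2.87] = 11.4*p^2 - 13.24*p + 3.11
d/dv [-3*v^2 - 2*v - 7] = -6*v - 2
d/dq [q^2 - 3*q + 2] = 2*q - 3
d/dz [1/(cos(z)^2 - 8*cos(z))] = 2*(cos(z) - 4)*sin(z)/((cos(z) - 8)^2*cos(z)^2)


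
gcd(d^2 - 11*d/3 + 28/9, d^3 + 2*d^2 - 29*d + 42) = 1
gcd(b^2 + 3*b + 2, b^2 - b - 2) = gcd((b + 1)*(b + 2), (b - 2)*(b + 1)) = b + 1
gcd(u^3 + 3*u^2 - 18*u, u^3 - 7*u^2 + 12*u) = u^2 - 3*u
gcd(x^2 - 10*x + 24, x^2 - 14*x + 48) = x - 6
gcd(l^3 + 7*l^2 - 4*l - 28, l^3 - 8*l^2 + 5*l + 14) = l - 2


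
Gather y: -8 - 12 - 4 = -24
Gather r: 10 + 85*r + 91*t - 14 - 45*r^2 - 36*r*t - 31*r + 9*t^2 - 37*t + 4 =-45*r^2 + r*(54 - 36*t) + 9*t^2 + 54*t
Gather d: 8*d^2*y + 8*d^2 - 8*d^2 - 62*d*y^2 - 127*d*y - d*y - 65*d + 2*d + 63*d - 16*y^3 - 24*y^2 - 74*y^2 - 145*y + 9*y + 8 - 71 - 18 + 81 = 8*d^2*y + d*(-62*y^2 - 128*y) - 16*y^3 - 98*y^2 - 136*y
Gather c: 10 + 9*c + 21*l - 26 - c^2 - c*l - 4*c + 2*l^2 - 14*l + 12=-c^2 + c*(5 - l) + 2*l^2 + 7*l - 4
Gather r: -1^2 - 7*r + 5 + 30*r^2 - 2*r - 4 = 30*r^2 - 9*r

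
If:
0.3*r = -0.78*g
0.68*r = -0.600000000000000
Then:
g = 0.34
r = -0.88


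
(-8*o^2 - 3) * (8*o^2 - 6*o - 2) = -64*o^4 + 48*o^3 - 8*o^2 + 18*o + 6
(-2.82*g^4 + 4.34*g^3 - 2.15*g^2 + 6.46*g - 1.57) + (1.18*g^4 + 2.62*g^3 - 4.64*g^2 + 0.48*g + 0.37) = -1.64*g^4 + 6.96*g^3 - 6.79*g^2 + 6.94*g - 1.2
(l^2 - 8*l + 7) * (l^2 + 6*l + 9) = l^4 - 2*l^3 - 32*l^2 - 30*l + 63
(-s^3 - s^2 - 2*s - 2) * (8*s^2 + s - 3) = -8*s^5 - 9*s^4 - 14*s^3 - 15*s^2 + 4*s + 6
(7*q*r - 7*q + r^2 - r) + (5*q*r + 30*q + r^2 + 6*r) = 12*q*r + 23*q + 2*r^2 + 5*r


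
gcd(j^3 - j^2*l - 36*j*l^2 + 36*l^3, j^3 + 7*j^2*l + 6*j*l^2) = j + 6*l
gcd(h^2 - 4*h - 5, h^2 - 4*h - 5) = h^2 - 4*h - 5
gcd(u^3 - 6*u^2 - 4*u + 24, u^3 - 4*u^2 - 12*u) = u^2 - 4*u - 12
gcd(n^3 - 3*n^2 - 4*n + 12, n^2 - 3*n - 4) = 1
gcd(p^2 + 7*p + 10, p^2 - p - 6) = p + 2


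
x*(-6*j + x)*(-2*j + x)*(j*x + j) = 12*j^3*x^2 + 12*j^3*x - 8*j^2*x^3 - 8*j^2*x^2 + j*x^4 + j*x^3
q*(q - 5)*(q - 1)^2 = q^4 - 7*q^3 + 11*q^2 - 5*q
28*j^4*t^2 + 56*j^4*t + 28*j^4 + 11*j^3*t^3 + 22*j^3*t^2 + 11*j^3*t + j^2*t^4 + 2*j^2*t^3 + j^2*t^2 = (4*j + t)*(7*j + t)*(j*t + j)^2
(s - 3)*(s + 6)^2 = s^3 + 9*s^2 - 108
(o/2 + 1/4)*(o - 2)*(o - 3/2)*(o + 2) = o^4/2 - o^3/2 - 19*o^2/8 + 2*o + 3/2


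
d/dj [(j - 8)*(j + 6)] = 2*j - 2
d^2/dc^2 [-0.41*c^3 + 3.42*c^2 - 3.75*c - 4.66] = 6.84 - 2.46*c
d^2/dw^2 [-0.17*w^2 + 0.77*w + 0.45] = -0.340000000000000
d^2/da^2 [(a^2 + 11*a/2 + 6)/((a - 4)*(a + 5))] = 3*(3*a^3 + 52*a^2 + 232*a + 424)/(a^6 + 3*a^5 - 57*a^4 - 119*a^3 + 1140*a^2 + 1200*a - 8000)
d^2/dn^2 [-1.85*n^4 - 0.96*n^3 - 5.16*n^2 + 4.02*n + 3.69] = -22.2*n^2 - 5.76*n - 10.32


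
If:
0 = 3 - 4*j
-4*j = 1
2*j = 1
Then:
No Solution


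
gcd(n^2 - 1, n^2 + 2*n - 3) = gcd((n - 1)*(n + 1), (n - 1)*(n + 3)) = n - 1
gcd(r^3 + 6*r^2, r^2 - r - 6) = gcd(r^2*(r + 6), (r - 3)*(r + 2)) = 1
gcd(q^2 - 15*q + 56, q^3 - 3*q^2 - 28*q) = q - 7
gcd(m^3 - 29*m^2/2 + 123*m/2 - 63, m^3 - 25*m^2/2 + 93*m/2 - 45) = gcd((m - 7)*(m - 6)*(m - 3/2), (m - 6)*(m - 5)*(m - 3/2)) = m^2 - 15*m/2 + 9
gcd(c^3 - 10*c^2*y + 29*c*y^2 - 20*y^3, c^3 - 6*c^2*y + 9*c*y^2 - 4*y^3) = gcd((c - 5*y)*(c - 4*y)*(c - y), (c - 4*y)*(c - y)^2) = c^2 - 5*c*y + 4*y^2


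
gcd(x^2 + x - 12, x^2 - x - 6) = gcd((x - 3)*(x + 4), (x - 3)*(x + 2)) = x - 3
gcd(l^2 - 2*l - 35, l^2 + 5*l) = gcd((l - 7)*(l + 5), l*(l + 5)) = l + 5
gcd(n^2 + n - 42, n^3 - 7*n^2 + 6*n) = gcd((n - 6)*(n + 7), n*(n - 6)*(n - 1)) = n - 6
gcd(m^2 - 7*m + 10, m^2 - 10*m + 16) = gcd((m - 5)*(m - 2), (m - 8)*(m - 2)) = m - 2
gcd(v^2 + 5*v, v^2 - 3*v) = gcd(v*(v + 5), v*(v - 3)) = v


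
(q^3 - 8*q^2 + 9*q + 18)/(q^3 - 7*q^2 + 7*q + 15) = (q - 6)/(q - 5)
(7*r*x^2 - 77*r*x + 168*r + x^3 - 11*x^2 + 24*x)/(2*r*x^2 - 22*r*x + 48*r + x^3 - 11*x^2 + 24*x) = (7*r + x)/(2*r + x)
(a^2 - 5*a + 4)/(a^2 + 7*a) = (a^2 - 5*a + 4)/(a*(a + 7))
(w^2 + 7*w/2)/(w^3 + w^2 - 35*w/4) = 2/(2*w - 5)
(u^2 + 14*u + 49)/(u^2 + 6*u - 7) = (u + 7)/(u - 1)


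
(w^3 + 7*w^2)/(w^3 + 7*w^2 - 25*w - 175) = w^2/(w^2 - 25)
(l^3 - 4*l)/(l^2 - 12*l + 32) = l*(l^2 - 4)/(l^2 - 12*l + 32)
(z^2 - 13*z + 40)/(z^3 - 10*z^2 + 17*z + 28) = (z^2 - 13*z + 40)/(z^3 - 10*z^2 + 17*z + 28)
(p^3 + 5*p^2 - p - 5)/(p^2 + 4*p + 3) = (p^2 + 4*p - 5)/(p + 3)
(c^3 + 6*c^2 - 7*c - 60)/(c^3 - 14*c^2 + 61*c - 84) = (c^2 + 9*c + 20)/(c^2 - 11*c + 28)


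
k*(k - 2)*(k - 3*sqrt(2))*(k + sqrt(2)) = k^4 - 2*sqrt(2)*k^3 - 2*k^3 - 6*k^2 + 4*sqrt(2)*k^2 + 12*k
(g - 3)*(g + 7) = g^2 + 4*g - 21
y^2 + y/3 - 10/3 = (y - 5/3)*(y + 2)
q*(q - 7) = q^2 - 7*q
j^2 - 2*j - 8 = (j - 4)*(j + 2)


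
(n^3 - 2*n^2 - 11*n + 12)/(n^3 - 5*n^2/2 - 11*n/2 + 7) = 2*(n^2 - n - 12)/(2*n^2 - 3*n - 14)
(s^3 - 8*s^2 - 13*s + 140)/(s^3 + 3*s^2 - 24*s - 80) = (s - 7)/(s + 4)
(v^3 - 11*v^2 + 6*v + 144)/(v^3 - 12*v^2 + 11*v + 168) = (v - 6)/(v - 7)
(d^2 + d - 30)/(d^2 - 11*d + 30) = (d + 6)/(d - 6)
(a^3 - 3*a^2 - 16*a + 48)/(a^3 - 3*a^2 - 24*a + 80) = (a^2 + a - 12)/(a^2 + a - 20)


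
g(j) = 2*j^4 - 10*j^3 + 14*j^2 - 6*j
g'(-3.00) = -576.00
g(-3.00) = 576.00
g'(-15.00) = -34176.00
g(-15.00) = 138240.00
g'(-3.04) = -593.12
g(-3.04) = 599.38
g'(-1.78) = -196.01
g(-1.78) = 131.51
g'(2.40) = -1.01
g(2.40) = -5.64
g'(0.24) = -0.90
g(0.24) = -0.77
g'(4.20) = 175.10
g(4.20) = 103.22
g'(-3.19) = -660.30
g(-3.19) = 693.33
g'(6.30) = 980.08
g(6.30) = 1167.98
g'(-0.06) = -7.79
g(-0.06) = 0.41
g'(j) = 8*j^3 - 30*j^2 + 28*j - 6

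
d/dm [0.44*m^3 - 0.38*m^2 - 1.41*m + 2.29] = 1.32*m^2 - 0.76*m - 1.41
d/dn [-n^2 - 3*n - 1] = -2*n - 3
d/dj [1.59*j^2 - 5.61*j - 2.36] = 3.18*j - 5.61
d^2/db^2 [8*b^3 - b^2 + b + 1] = 48*b - 2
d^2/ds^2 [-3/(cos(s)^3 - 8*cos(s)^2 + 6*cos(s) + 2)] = 3*((-27*cos(s) + 64*cos(2*s) - 9*cos(3*s))*(cos(s)^3 - 8*cos(s)^2 + 6*cos(s) + 2)/4 - 2*(3*cos(s)^2 - 16*cos(s) + 6)^2*sin(s)^2)/(cos(s)^3 - 8*cos(s)^2 + 6*cos(s) + 2)^3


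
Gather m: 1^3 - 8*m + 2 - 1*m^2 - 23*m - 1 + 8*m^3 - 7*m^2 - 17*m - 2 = 8*m^3 - 8*m^2 - 48*m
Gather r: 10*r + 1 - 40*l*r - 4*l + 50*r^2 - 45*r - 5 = -4*l + 50*r^2 + r*(-40*l - 35) - 4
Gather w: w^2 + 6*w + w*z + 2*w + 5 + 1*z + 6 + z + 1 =w^2 + w*(z + 8) + 2*z + 12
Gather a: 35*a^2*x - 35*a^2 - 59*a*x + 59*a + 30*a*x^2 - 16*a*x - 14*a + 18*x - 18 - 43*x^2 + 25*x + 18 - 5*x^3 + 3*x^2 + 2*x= a^2*(35*x - 35) + a*(30*x^2 - 75*x + 45) - 5*x^3 - 40*x^2 + 45*x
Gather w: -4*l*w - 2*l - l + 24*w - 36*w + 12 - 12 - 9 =-3*l + w*(-4*l - 12) - 9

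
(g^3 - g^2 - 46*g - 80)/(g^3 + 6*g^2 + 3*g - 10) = (g - 8)/(g - 1)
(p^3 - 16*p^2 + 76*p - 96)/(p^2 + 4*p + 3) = (p^3 - 16*p^2 + 76*p - 96)/(p^2 + 4*p + 3)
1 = 1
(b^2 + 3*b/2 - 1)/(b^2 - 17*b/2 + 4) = (b + 2)/(b - 8)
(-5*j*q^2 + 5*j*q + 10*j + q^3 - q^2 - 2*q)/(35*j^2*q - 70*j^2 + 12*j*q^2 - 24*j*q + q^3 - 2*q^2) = (-5*j*q - 5*j + q^2 + q)/(35*j^2 + 12*j*q + q^2)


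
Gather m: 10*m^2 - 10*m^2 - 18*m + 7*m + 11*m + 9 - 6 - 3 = 0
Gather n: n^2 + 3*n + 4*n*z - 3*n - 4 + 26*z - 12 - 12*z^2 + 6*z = n^2 + 4*n*z - 12*z^2 + 32*z - 16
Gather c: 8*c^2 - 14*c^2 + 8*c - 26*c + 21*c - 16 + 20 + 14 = -6*c^2 + 3*c + 18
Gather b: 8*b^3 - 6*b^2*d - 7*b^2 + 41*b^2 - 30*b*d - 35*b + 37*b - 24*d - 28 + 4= 8*b^3 + b^2*(34 - 6*d) + b*(2 - 30*d) - 24*d - 24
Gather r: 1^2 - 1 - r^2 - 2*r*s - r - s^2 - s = -r^2 + r*(-2*s - 1) - s^2 - s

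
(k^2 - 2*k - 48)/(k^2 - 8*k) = (k + 6)/k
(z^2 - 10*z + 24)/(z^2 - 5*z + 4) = (z - 6)/(z - 1)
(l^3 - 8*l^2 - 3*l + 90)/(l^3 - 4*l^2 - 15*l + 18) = (l - 5)/(l - 1)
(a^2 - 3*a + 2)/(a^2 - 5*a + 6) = (a - 1)/(a - 3)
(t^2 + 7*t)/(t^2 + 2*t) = (t + 7)/(t + 2)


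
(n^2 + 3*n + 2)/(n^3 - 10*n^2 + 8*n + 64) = (n + 1)/(n^2 - 12*n + 32)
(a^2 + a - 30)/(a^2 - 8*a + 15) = (a + 6)/(a - 3)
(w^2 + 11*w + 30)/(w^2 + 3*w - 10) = (w + 6)/(w - 2)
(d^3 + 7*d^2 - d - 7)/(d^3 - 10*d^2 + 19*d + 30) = (d^2 + 6*d - 7)/(d^2 - 11*d + 30)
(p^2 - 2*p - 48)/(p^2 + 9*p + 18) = (p - 8)/(p + 3)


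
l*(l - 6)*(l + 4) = l^3 - 2*l^2 - 24*l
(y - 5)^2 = y^2 - 10*y + 25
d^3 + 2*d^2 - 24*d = d*(d - 4)*(d + 6)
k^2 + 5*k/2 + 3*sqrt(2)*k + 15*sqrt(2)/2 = (k + 5/2)*(k + 3*sqrt(2))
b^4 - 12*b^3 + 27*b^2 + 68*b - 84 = (b - 7)*(b - 6)*(b - 1)*(b + 2)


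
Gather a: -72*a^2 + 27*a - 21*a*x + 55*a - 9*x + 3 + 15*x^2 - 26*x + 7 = -72*a^2 + a*(82 - 21*x) + 15*x^2 - 35*x + 10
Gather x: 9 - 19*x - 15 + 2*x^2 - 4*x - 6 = 2*x^2 - 23*x - 12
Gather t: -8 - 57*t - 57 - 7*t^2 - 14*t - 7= -7*t^2 - 71*t - 72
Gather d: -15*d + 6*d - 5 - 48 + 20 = -9*d - 33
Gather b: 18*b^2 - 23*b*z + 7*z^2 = 18*b^2 - 23*b*z + 7*z^2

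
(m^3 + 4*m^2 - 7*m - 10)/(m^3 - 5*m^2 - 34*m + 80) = (m + 1)/(m - 8)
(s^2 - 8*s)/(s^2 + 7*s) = (s - 8)/(s + 7)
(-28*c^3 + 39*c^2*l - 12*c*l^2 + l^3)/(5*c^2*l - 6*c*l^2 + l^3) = (-28*c^2 + 11*c*l - l^2)/(l*(5*c - l))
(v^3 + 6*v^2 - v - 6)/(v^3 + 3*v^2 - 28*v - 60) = (v^2 - 1)/(v^2 - 3*v - 10)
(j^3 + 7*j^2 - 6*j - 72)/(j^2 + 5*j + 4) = (j^2 + 3*j - 18)/(j + 1)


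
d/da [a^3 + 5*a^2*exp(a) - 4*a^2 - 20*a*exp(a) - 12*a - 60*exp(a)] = 5*a^2*exp(a) + 3*a^2 - 10*a*exp(a) - 8*a - 80*exp(a) - 12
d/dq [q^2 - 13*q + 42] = 2*q - 13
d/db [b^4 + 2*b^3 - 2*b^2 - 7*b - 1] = 4*b^3 + 6*b^2 - 4*b - 7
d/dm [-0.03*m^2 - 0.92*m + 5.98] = -0.06*m - 0.92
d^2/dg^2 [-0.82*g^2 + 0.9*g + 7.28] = -1.64000000000000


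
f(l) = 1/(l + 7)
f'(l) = -1/(l + 7)^2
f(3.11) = 0.10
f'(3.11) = -0.01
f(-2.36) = 0.22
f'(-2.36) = -0.05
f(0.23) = 0.14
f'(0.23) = -0.02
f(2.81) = 0.10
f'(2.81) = -0.01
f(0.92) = 0.13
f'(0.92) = -0.02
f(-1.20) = 0.17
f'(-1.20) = -0.03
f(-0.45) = 0.15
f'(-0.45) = -0.02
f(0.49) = 0.13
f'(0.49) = -0.02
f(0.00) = 0.14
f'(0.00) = -0.02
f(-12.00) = -0.20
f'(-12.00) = -0.04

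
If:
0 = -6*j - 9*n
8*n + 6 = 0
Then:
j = 9/8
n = -3/4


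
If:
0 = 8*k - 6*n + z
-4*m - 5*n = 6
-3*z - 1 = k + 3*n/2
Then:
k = -13*z/12 - 1/3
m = 115*z/72 - 17/18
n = -23*z/18 - 4/9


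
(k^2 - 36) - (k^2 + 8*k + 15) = -8*k - 51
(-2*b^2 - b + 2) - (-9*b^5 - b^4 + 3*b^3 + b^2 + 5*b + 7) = 9*b^5 + b^4 - 3*b^3 - 3*b^2 - 6*b - 5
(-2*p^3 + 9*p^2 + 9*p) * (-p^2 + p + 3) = 2*p^5 - 11*p^4 - 6*p^3 + 36*p^2 + 27*p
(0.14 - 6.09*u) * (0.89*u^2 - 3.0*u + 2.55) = -5.4201*u^3 + 18.3946*u^2 - 15.9495*u + 0.357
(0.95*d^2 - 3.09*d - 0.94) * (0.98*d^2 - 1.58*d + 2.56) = 0.931*d^4 - 4.5292*d^3 + 6.393*d^2 - 6.4252*d - 2.4064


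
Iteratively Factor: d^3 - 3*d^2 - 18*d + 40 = (d - 5)*(d^2 + 2*d - 8) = (d - 5)*(d + 4)*(d - 2)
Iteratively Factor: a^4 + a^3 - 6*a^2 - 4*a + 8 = (a + 2)*(a^3 - a^2 - 4*a + 4) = (a - 2)*(a + 2)*(a^2 + a - 2) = (a - 2)*(a - 1)*(a + 2)*(a + 2)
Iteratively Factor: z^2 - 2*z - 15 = (z - 5)*(z + 3)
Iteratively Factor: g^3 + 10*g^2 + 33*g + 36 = (g + 4)*(g^2 + 6*g + 9) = (g + 3)*(g + 4)*(g + 3)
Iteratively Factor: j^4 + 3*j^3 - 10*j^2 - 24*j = (j + 4)*(j^3 - j^2 - 6*j) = (j + 2)*(j + 4)*(j^2 - 3*j) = (j - 3)*(j + 2)*(j + 4)*(j)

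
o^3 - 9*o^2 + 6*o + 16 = (o - 8)*(o - 2)*(o + 1)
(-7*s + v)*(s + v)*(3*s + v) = -21*s^3 - 25*s^2*v - 3*s*v^2 + v^3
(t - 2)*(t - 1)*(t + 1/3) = t^3 - 8*t^2/3 + t + 2/3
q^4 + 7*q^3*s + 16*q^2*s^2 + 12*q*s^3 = q*(q + 2*s)^2*(q + 3*s)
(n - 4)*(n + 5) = n^2 + n - 20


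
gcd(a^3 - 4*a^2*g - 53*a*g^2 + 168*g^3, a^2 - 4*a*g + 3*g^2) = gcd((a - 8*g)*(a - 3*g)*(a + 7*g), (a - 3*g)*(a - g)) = a - 3*g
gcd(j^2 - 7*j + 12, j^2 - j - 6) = j - 3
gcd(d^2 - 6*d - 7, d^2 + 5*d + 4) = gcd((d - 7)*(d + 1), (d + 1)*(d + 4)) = d + 1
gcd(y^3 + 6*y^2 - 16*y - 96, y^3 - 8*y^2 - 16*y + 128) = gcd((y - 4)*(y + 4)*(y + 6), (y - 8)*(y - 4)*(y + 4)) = y^2 - 16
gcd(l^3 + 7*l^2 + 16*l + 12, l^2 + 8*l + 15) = l + 3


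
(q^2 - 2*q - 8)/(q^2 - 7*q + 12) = (q + 2)/(q - 3)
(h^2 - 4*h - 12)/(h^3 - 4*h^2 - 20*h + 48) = (h + 2)/(h^2 + 2*h - 8)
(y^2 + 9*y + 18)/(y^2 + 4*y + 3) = (y + 6)/(y + 1)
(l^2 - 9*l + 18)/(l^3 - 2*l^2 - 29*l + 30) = (l - 3)/(l^2 + 4*l - 5)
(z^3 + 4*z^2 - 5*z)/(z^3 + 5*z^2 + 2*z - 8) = z*(z + 5)/(z^2 + 6*z + 8)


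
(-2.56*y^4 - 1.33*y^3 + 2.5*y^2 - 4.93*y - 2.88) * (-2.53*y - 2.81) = 6.4768*y^5 + 10.5585*y^4 - 2.5877*y^3 + 5.4479*y^2 + 21.1397*y + 8.0928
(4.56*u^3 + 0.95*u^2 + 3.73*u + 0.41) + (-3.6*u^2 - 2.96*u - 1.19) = 4.56*u^3 - 2.65*u^2 + 0.77*u - 0.78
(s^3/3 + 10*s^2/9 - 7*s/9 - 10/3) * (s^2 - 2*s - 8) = s^5/3 + 4*s^4/9 - 17*s^3/3 - 32*s^2/3 + 116*s/9 + 80/3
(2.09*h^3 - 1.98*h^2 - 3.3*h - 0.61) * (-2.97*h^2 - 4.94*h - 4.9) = -6.2073*h^5 - 4.444*h^4 + 9.3412*h^3 + 27.8157*h^2 + 19.1834*h + 2.989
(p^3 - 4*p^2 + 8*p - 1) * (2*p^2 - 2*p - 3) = 2*p^5 - 10*p^4 + 21*p^3 - 6*p^2 - 22*p + 3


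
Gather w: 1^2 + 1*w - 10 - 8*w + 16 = 7 - 7*w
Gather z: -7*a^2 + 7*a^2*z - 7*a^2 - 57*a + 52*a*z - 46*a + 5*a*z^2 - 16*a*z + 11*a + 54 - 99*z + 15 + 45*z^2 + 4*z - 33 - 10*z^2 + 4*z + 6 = -14*a^2 - 92*a + z^2*(5*a + 35) + z*(7*a^2 + 36*a - 91) + 42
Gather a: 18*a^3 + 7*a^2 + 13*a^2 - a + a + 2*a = 18*a^3 + 20*a^2 + 2*a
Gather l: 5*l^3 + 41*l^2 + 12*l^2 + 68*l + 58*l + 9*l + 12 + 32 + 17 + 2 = 5*l^3 + 53*l^2 + 135*l + 63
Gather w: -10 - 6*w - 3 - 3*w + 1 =-9*w - 12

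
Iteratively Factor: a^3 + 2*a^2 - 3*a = (a + 3)*(a^2 - a) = a*(a + 3)*(a - 1)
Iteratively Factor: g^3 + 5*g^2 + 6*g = (g + 3)*(g^2 + 2*g) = (g + 2)*(g + 3)*(g)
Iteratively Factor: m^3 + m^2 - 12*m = (m - 3)*(m^2 + 4*m) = (m - 3)*(m + 4)*(m)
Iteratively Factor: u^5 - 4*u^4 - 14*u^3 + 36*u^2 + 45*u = (u)*(u^4 - 4*u^3 - 14*u^2 + 36*u + 45) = u*(u + 3)*(u^3 - 7*u^2 + 7*u + 15) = u*(u + 1)*(u + 3)*(u^2 - 8*u + 15) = u*(u - 5)*(u + 1)*(u + 3)*(u - 3)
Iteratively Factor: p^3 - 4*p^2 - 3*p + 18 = (p - 3)*(p^2 - p - 6) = (p - 3)^2*(p + 2)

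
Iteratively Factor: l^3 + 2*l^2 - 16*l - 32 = (l + 4)*(l^2 - 2*l - 8) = (l - 4)*(l + 4)*(l + 2)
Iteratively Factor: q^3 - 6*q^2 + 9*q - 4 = (q - 1)*(q^2 - 5*q + 4) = (q - 4)*(q - 1)*(q - 1)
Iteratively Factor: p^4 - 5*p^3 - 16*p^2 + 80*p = (p + 4)*(p^3 - 9*p^2 + 20*p) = (p - 4)*(p + 4)*(p^2 - 5*p) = p*(p - 4)*(p + 4)*(p - 5)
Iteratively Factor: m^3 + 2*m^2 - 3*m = (m - 1)*(m^2 + 3*m) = m*(m - 1)*(m + 3)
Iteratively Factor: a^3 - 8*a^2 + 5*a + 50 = (a - 5)*(a^2 - 3*a - 10) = (a - 5)^2*(a + 2)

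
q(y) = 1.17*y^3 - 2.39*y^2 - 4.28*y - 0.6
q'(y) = 3.51*y^2 - 4.78*y - 4.28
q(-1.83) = -7.94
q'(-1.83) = 16.22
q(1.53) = -8.55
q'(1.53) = -3.38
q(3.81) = 13.11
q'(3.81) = 28.46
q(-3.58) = -69.59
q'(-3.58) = 57.82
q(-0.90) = 0.46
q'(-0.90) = 2.87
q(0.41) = -2.68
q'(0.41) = -5.65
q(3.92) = 16.37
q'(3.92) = 30.92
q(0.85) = -5.25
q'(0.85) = -5.81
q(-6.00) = -313.68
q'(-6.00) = 150.76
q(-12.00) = -2315.16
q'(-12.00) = 558.52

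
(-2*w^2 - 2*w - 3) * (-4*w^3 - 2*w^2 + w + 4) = 8*w^5 + 12*w^4 + 14*w^3 - 4*w^2 - 11*w - 12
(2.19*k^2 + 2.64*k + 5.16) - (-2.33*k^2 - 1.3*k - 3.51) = 4.52*k^2 + 3.94*k + 8.67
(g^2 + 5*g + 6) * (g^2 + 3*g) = g^4 + 8*g^3 + 21*g^2 + 18*g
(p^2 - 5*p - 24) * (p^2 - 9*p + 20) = p^4 - 14*p^3 + 41*p^2 + 116*p - 480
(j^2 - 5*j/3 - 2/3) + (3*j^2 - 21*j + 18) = 4*j^2 - 68*j/3 + 52/3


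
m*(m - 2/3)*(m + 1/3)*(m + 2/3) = m^4 + m^3/3 - 4*m^2/9 - 4*m/27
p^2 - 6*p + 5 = (p - 5)*(p - 1)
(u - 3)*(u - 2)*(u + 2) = u^3 - 3*u^2 - 4*u + 12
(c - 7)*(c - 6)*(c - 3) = c^3 - 16*c^2 + 81*c - 126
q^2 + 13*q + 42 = (q + 6)*(q + 7)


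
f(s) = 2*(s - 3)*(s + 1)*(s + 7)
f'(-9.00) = 272.00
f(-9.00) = -384.00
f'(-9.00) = 272.00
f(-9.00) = -384.00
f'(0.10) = -31.94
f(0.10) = -45.30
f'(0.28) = -27.93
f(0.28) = -50.69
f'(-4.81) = 8.62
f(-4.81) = 130.33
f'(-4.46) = -3.85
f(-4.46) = 131.12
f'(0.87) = -12.06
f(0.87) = -62.69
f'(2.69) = 63.22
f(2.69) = -22.17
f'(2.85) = 71.74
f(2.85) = -11.38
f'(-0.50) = -42.50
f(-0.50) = -22.75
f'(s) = 2*(s - 3)*(s + 1) + 2*(s - 3)*(s + 7) + 2*(s + 1)*(s + 7)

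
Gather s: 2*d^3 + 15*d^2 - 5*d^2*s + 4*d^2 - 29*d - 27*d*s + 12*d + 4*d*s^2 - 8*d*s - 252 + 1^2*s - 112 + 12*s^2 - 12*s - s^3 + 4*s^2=2*d^3 + 19*d^2 - 17*d - s^3 + s^2*(4*d + 16) + s*(-5*d^2 - 35*d - 11) - 364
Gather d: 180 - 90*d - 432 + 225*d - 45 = 135*d - 297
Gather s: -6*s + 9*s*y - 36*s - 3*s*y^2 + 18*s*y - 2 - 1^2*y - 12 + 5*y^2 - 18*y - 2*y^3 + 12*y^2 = s*(-3*y^2 + 27*y - 42) - 2*y^3 + 17*y^2 - 19*y - 14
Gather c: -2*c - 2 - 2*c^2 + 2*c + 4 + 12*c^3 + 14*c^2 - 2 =12*c^3 + 12*c^2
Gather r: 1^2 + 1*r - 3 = r - 2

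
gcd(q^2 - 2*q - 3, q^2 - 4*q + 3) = q - 3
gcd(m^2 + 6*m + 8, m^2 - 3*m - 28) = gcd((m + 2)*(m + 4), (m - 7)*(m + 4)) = m + 4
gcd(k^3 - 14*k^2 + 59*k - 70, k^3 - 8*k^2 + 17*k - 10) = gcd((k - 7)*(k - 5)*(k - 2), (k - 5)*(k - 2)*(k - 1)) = k^2 - 7*k + 10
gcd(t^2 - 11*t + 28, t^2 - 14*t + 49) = t - 7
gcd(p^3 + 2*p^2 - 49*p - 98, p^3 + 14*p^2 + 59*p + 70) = p^2 + 9*p + 14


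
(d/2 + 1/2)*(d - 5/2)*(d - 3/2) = d^3/2 - 3*d^2/2 - d/8 + 15/8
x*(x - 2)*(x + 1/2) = x^3 - 3*x^2/2 - x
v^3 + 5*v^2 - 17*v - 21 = (v - 3)*(v + 1)*(v + 7)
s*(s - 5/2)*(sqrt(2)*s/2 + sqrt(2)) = sqrt(2)*s^3/2 - sqrt(2)*s^2/4 - 5*sqrt(2)*s/2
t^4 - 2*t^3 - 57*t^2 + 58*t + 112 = (t - 8)*(t - 2)*(t + 1)*(t + 7)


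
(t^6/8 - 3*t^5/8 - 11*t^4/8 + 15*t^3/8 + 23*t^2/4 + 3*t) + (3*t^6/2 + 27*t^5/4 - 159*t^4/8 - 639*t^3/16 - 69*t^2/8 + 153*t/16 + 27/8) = 13*t^6/8 + 51*t^5/8 - 85*t^4/4 - 609*t^3/16 - 23*t^2/8 + 201*t/16 + 27/8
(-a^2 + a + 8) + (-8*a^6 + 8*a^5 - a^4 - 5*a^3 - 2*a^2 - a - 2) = -8*a^6 + 8*a^5 - a^4 - 5*a^3 - 3*a^2 + 6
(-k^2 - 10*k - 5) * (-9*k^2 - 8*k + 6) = 9*k^4 + 98*k^3 + 119*k^2 - 20*k - 30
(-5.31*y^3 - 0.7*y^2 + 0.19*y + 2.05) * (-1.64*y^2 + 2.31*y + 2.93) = 8.7084*y^5 - 11.1181*y^4 - 17.4869*y^3 - 4.9741*y^2 + 5.2922*y + 6.0065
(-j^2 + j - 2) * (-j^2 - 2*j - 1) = j^4 + j^3 + j^2 + 3*j + 2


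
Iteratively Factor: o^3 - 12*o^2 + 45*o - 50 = (o - 5)*(o^2 - 7*o + 10) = (o - 5)^2*(o - 2)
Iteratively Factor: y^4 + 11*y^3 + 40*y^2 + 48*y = (y + 4)*(y^3 + 7*y^2 + 12*y) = y*(y + 4)*(y^2 + 7*y + 12) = y*(y + 4)^2*(y + 3)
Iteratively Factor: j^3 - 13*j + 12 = (j + 4)*(j^2 - 4*j + 3) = (j - 3)*(j + 4)*(j - 1)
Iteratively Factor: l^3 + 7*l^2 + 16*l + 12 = (l + 2)*(l^2 + 5*l + 6) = (l + 2)^2*(l + 3)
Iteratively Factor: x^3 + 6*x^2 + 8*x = (x)*(x^2 + 6*x + 8) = x*(x + 4)*(x + 2)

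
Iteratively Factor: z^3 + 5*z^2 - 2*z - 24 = (z + 4)*(z^2 + z - 6) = (z + 3)*(z + 4)*(z - 2)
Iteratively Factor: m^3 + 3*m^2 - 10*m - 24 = (m + 4)*(m^2 - m - 6) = (m + 2)*(m + 4)*(m - 3)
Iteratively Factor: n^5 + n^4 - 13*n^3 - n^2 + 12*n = (n - 1)*(n^4 + 2*n^3 - 11*n^2 - 12*n) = (n - 3)*(n - 1)*(n^3 + 5*n^2 + 4*n) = (n - 3)*(n - 1)*(n + 4)*(n^2 + n) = n*(n - 3)*(n - 1)*(n + 4)*(n + 1)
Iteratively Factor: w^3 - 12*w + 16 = (w - 2)*(w^2 + 2*w - 8) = (w - 2)*(w + 4)*(w - 2)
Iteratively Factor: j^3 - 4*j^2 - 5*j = (j + 1)*(j^2 - 5*j) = j*(j + 1)*(j - 5)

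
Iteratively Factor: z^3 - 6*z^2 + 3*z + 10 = (z - 5)*(z^2 - z - 2) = (z - 5)*(z - 2)*(z + 1)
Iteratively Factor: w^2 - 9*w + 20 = (w - 5)*(w - 4)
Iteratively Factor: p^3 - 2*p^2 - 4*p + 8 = (p - 2)*(p^2 - 4) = (p - 2)^2*(p + 2)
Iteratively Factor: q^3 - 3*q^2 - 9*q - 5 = (q + 1)*(q^2 - 4*q - 5) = (q - 5)*(q + 1)*(q + 1)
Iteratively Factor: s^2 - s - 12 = (s - 4)*(s + 3)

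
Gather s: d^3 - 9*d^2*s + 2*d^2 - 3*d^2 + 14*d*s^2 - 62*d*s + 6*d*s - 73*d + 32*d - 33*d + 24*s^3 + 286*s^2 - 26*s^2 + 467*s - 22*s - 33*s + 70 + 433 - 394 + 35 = d^3 - d^2 - 74*d + 24*s^3 + s^2*(14*d + 260) + s*(-9*d^2 - 56*d + 412) + 144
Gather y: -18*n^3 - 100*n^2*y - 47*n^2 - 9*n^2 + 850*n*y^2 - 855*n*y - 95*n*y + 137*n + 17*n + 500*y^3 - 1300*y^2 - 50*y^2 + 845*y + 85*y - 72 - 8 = -18*n^3 - 56*n^2 + 154*n + 500*y^3 + y^2*(850*n - 1350) + y*(-100*n^2 - 950*n + 930) - 80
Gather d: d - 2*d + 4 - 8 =-d - 4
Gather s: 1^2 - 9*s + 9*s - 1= 0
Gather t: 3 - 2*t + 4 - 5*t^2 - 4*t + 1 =-5*t^2 - 6*t + 8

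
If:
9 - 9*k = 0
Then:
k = 1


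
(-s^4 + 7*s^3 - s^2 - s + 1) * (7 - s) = s^5 - 14*s^4 + 50*s^3 - 6*s^2 - 8*s + 7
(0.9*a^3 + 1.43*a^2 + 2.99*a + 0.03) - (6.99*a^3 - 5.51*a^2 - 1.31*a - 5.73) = -6.09*a^3 + 6.94*a^2 + 4.3*a + 5.76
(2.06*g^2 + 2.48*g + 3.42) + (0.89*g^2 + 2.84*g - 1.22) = 2.95*g^2 + 5.32*g + 2.2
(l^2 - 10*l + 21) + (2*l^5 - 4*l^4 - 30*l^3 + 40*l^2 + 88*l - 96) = 2*l^5 - 4*l^4 - 30*l^3 + 41*l^2 + 78*l - 75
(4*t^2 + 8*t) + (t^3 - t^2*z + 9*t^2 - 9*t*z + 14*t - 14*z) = t^3 - t^2*z + 13*t^2 - 9*t*z + 22*t - 14*z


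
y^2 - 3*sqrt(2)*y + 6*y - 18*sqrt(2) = (y + 6)*(y - 3*sqrt(2))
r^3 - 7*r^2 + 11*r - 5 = (r - 5)*(r - 1)^2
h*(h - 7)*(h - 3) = h^3 - 10*h^2 + 21*h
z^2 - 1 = (z - 1)*(z + 1)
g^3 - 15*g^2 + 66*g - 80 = (g - 8)*(g - 5)*(g - 2)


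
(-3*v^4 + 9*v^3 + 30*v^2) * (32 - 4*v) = 12*v^5 - 132*v^4 + 168*v^3 + 960*v^2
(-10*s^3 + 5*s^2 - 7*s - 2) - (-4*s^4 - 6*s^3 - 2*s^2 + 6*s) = 4*s^4 - 4*s^3 + 7*s^2 - 13*s - 2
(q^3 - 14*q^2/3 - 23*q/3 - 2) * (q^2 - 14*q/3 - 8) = q^5 - 28*q^4/3 + 55*q^3/9 + 640*q^2/9 + 212*q/3 + 16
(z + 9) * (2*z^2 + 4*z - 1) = 2*z^3 + 22*z^2 + 35*z - 9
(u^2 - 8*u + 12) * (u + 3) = u^3 - 5*u^2 - 12*u + 36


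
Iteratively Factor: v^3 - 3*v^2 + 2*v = (v)*(v^2 - 3*v + 2) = v*(v - 1)*(v - 2)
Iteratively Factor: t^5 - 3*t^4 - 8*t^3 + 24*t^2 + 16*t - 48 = (t - 3)*(t^4 - 8*t^2 + 16) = (t - 3)*(t + 2)*(t^3 - 2*t^2 - 4*t + 8) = (t - 3)*(t - 2)*(t + 2)*(t^2 - 4) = (t - 3)*(t - 2)*(t + 2)^2*(t - 2)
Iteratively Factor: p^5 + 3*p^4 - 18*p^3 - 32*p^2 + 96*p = (p - 2)*(p^4 + 5*p^3 - 8*p^2 - 48*p) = (p - 2)*(p + 4)*(p^3 + p^2 - 12*p) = (p - 3)*(p - 2)*(p + 4)*(p^2 + 4*p) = p*(p - 3)*(p - 2)*(p + 4)*(p + 4)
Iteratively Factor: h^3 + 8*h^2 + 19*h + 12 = (h + 1)*(h^2 + 7*h + 12) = (h + 1)*(h + 3)*(h + 4)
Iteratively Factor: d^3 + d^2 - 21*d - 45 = (d + 3)*(d^2 - 2*d - 15) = (d - 5)*(d + 3)*(d + 3)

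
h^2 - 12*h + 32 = (h - 8)*(h - 4)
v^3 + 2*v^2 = v^2*(v + 2)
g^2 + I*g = g*(g + I)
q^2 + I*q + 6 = (q - 2*I)*(q + 3*I)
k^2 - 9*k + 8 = (k - 8)*(k - 1)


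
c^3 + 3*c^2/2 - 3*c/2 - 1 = (c - 1)*(c + 1/2)*(c + 2)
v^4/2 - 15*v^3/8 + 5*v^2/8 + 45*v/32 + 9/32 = (v/2 + 1/4)*(v - 3)*(v - 3/2)*(v + 1/4)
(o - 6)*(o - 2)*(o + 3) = o^3 - 5*o^2 - 12*o + 36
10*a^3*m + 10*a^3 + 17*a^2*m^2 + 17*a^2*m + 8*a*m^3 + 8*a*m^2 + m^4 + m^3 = (a + m)*(2*a + m)*(5*a + m)*(m + 1)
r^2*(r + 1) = r^3 + r^2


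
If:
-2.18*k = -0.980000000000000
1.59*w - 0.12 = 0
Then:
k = 0.45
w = 0.08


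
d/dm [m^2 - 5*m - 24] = 2*m - 5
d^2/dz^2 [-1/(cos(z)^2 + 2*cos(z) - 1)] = (8*sin(z)^4 - 20*sin(z)^2 - 11*cos(z) + 3*cos(3*z) - 8)/(2*(-sin(z)^2 + 2*cos(z))^3)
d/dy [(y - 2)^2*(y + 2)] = (y - 2)*(3*y + 2)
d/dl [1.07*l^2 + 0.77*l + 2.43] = 2.14*l + 0.77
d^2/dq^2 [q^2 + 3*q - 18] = 2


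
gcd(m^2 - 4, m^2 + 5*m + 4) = 1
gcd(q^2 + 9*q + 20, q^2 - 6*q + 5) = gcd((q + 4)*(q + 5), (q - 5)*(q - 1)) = 1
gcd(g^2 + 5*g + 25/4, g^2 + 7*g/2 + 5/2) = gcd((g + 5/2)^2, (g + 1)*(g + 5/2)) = g + 5/2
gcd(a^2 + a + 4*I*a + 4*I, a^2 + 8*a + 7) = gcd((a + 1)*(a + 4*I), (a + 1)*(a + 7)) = a + 1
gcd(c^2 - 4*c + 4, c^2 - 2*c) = c - 2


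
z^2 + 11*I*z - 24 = (z + 3*I)*(z + 8*I)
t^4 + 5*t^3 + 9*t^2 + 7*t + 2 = (t + 1)^3*(t + 2)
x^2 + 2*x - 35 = (x - 5)*(x + 7)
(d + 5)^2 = d^2 + 10*d + 25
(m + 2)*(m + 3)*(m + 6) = m^3 + 11*m^2 + 36*m + 36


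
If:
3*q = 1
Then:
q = 1/3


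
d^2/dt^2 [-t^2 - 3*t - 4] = -2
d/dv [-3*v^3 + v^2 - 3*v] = -9*v^2 + 2*v - 3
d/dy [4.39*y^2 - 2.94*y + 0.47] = 8.78*y - 2.94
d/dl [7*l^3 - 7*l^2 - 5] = 7*l*(3*l - 2)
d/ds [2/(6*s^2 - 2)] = -6*s/(3*s^2 - 1)^2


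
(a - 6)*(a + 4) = a^2 - 2*a - 24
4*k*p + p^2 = p*(4*k + p)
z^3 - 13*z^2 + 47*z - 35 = (z - 7)*(z - 5)*(z - 1)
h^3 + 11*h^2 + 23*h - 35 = (h - 1)*(h + 5)*(h + 7)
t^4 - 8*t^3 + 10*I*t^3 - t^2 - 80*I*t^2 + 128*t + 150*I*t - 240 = (t - 5)*(t - 3)*(t + 2*I)*(t + 8*I)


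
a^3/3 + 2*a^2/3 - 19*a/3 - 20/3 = (a/3 + 1/3)*(a - 4)*(a + 5)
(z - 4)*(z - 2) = z^2 - 6*z + 8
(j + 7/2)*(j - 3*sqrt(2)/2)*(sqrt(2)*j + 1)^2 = 2*j^4 - sqrt(2)*j^3 + 7*j^3 - 5*j^2 - 7*sqrt(2)*j^2/2 - 35*j/2 - 3*sqrt(2)*j/2 - 21*sqrt(2)/4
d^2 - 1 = (d - 1)*(d + 1)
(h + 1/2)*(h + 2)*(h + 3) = h^3 + 11*h^2/2 + 17*h/2 + 3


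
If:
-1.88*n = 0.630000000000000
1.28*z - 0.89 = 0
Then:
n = -0.34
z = 0.70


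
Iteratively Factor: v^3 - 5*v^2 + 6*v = (v - 3)*(v^2 - 2*v) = v*(v - 3)*(v - 2)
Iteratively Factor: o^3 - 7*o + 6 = (o + 3)*(o^2 - 3*o + 2) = (o - 1)*(o + 3)*(o - 2)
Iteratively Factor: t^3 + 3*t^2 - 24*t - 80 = (t + 4)*(t^2 - t - 20) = (t - 5)*(t + 4)*(t + 4)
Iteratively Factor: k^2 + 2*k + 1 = (k + 1)*(k + 1)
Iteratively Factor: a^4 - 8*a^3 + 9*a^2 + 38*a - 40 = (a - 4)*(a^3 - 4*a^2 - 7*a + 10) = (a - 5)*(a - 4)*(a^2 + a - 2) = (a - 5)*(a - 4)*(a - 1)*(a + 2)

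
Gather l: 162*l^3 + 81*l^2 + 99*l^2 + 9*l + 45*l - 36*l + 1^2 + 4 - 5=162*l^3 + 180*l^2 + 18*l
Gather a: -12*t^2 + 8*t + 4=-12*t^2 + 8*t + 4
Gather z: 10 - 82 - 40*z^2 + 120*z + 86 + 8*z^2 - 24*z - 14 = -32*z^2 + 96*z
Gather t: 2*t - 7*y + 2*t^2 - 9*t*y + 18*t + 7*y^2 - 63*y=2*t^2 + t*(20 - 9*y) + 7*y^2 - 70*y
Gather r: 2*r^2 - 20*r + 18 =2*r^2 - 20*r + 18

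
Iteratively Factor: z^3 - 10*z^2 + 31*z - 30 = (z - 5)*(z^2 - 5*z + 6) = (z - 5)*(z - 2)*(z - 3)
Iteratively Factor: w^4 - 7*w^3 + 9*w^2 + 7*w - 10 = (w + 1)*(w^3 - 8*w^2 + 17*w - 10) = (w - 5)*(w + 1)*(w^2 - 3*w + 2) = (w - 5)*(w - 2)*(w + 1)*(w - 1)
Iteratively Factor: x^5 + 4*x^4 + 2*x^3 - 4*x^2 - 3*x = (x + 1)*(x^4 + 3*x^3 - x^2 - 3*x) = (x + 1)*(x + 3)*(x^3 - x) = (x + 1)^2*(x + 3)*(x^2 - x) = (x - 1)*(x + 1)^2*(x + 3)*(x)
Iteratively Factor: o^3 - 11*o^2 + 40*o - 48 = (o - 4)*(o^2 - 7*o + 12) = (o - 4)*(o - 3)*(o - 4)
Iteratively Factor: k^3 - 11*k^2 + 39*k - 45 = (k - 5)*(k^2 - 6*k + 9) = (k - 5)*(k - 3)*(k - 3)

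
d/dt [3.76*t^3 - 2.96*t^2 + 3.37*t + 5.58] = 11.28*t^2 - 5.92*t + 3.37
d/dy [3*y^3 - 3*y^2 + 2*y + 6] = 9*y^2 - 6*y + 2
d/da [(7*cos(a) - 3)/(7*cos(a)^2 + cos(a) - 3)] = (-49*sin(a)^2 - 42*cos(a) + 67)*sin(a)/(7*cos(a)^2 + cos(a) - 3)^2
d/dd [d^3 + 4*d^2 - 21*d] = 3*d^2 + 8*d - 21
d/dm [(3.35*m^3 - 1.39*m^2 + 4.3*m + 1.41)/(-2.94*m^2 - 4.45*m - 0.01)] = (-9.849*m^4 - 29.815*m^3 + 18.727*m^2 + 8.3186*m + 6.2315)/(8.6436*m^4 + 26.166*m^3 + 19.8613*m^2 + 0.089*m + 0.0001)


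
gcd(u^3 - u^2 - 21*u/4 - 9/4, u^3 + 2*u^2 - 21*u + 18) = u - 3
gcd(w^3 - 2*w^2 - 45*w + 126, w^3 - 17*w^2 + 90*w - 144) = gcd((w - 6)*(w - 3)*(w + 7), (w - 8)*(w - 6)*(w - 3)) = w^2 - 9*w + 18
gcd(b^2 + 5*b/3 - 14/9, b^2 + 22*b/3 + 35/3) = b + 7/3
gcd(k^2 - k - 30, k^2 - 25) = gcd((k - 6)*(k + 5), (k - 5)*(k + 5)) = k + 5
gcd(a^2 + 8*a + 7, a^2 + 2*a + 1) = a + 1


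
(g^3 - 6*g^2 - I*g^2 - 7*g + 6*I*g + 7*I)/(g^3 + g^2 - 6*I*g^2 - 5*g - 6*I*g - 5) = (g - 7)/(g - 5*I)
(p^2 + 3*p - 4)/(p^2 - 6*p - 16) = (-p^2 - 3*p + 4)/(-p^2 + 6*p + 16)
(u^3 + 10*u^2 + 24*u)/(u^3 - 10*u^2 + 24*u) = (u^2 + 10*u + 24)/(u^2 - 10*u + 24)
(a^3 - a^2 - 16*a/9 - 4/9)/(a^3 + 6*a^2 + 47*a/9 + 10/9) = (a - 2)/(a + 5)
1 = 1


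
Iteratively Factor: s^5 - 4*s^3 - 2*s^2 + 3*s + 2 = (s - 2)*(s^4 + 2*s^3 - 2*s - 1) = (s - 2)*(s + 1)*(s^3 + s^2 - s - 1) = (s - 2)*(s + 1)^2*(s^2 - 1) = (s - 2)*(s + 1)^3*(s - 1)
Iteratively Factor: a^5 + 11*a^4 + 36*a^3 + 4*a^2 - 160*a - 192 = (a + 4)*(a^4 + 7*a^3 + 8*a^2 - 28*a - 48) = (a + 2)*(a + 4)*(a^3 + 5*a^2 - 2*a - 24) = (a + 2)*(a + 3)*(a + 4)*(a^2 + 2*a - 8) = (a - 2)*(a + 2)*(a + 3)*(a + 4)*(a + 4)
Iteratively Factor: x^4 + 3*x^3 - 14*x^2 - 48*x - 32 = (x + 2)*(x^3 + x^2 - 16*x - 16) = (x - 4)*(x + 2)*(x^2 + 5*x + 4) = (x - 4)*(x + 1)*(x + 2)*(x + 4)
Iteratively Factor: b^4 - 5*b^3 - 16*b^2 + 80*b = (b)*(b^3 - 5*b^2 - 16*b + 80) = b*(b - 4)*(b^2 - b - 20) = b*(b - 5)*(b - 4)*(b + 4)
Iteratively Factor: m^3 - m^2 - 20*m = (m + 4)*(m^2 - 5*m) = m*(m + 4)*(m - 5)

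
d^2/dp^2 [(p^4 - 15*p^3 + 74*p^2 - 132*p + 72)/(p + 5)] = 2*(3*p^4 + 25*p^3 - 75*p^2 - 1125*p + 2582)/(p^3 + 15*p^2 + 75*p + 125)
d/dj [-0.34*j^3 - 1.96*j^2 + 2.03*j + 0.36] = -1.02*j^2 - 3.92*j + 2.03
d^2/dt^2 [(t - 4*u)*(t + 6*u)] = 2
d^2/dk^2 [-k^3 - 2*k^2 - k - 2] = -6*k - 4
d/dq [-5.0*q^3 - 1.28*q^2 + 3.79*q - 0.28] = -15.0*q^2 - 2.56*q + 3.79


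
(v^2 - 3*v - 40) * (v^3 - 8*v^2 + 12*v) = v^5 - 11*v^4 - 4*v^3 + 284*v^2 - 480*v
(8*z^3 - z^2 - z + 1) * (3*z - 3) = 24*z^4 - 27*z^3 + 6*z - 3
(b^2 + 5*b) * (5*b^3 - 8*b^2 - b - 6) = 5*b^5 + 17*b^4 - 41*b^3 - 11*b^2 - 30*b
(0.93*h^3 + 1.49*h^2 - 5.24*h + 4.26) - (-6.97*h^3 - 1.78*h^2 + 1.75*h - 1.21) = 7.9*h^3 + 3.27*h^2 - 6.99*h + 5.47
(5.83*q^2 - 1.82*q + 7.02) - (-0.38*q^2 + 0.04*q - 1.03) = 6.21*q^2 - 1.86*q + 8.05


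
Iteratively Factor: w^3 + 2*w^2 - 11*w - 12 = (w + 1)*(w^2 + w - 12) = (w - 3)*(w + 1)*(w + 4)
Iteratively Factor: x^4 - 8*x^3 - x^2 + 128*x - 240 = (x - 5)*(x^3 - 3*x^2 - 16*x + 48) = (x - 5)*(x - 4)*(x^2 + x - 12) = (x - 5)*(x - 4)*(x - 3)*(x + 4)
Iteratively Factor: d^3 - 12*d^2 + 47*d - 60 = (d - 4)*(d^2 - 8*d + 15) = (d - 5)*(d - 4)*(d - 3)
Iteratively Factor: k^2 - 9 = (k + 3)*(k - 3)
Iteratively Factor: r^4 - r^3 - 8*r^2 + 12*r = (r - 2)*(r^3 + r^2 - 6*r) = r*(r - 2)*(r^2 + r - 6) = r*(r - 2)^2*(r + 3)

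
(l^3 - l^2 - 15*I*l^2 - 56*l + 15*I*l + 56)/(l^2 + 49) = (l^2 - l*(1 + 8*I) + 8*I)/(l + 7*I)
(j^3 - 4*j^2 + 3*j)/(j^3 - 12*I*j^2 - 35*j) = (-j^2 + 4*j - 3)/(-j^2 + 12*I*j + 35)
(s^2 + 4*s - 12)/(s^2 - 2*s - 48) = (s - 2)/(s - 8)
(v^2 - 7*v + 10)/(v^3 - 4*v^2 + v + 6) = (v - 5)/(v^2 - 2*v - 3)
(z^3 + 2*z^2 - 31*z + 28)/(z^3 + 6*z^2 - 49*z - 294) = (z^2 - 5*z + 4)/(z^2 - z - 42)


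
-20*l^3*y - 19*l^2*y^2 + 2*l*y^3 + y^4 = y*(-4*l + y)*(l + y)*(5*l + y)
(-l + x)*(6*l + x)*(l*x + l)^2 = -6*l^4*x^2 - 12*l^4*x - 6*l^4 + 5*l^3*x^3 + 10*l^3*x^2 + 5*l^3*x + l^2*x^4 + 2*l^2*x^3 + l^2*x^2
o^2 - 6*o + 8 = (o - 4)*(o - 2)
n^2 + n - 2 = (n - 1)*(n + 2)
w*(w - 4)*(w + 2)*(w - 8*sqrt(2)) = w^4 - 8*sqrt(2)*w^3 - 2*w^3 - 8*w^2 + 16*sqrt(2)*w^2 + 64*sqrt(2)*w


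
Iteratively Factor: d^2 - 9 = (d + 3)*(d - 3)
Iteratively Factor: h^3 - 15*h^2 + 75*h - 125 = (h - 5)*(h^2 - 10*h + 25) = (h - 5)^2*(h - 5)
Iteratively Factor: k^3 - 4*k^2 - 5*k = (k)*(k^2 - 4*k - 5) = k*(k + 1)*(k - 5)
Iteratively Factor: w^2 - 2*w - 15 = (w + 3)*(w - 5)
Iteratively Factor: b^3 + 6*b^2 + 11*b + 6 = (b + 3)*(b^2 + 3*b + 2) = (b + 1)*(b + 3)*(b + 2)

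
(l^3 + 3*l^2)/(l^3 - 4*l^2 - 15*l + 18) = l^2/(l^2 - 7*l + 6)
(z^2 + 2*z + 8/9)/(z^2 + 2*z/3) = (z + 4/3)/z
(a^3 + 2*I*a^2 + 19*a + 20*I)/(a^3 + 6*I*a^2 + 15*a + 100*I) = (a + I)/(a + 5*I)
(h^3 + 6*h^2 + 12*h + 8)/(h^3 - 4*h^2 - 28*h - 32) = (h + 2)/(h - 8)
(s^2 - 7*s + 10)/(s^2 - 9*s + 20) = (s - 2)/(s - 4)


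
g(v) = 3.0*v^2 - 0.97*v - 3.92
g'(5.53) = 32.21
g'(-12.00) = -72.97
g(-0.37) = -3.15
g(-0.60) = -2.26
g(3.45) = 28.44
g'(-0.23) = -2.35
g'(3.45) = 19.73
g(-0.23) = -3.54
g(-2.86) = 23.39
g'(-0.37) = -3.19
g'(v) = 6.0*v - 0.97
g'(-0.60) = -4.57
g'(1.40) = 7.43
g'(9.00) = 53.03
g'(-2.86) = -18.13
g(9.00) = 230.35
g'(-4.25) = -26.47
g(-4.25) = 54.39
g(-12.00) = 439.72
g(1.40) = 0.60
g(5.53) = 82.46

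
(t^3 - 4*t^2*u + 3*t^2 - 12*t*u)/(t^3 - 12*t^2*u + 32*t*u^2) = (t + 3)/(t - 8*u)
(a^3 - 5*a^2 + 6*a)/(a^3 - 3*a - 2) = a*(a - 3)/(a^2 + 2*a + 1)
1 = 1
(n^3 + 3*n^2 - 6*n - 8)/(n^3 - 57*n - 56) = (n^2 + 2*n - 8)/(n^2 - n - 56)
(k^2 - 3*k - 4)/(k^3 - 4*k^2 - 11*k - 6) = (k - 4)/(k^2 - 5*k - 6)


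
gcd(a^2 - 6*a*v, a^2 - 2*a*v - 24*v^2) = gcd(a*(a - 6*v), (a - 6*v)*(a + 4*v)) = -a + 6*v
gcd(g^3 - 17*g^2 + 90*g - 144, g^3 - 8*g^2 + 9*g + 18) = g^2 - 9*g + 18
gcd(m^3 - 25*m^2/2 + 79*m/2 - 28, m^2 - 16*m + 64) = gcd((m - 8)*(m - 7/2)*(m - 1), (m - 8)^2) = m - 8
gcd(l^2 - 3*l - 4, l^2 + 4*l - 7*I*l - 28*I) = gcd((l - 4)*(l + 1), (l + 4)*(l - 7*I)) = 1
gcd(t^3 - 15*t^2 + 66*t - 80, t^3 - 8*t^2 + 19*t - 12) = 1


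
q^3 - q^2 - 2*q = q*(q - 2)*(q + 1)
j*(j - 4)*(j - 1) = j^3 - 5*j^2 + 4*j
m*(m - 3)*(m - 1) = m^3 - 4*m^2 + 3*m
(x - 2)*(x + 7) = x^2 + 5*x - 14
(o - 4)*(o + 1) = o^2 - 3*o - 4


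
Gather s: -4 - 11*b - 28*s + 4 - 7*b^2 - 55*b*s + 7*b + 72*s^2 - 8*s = -7*b^2 - 4*b + 72*s^2 + s*(-55*b - 36)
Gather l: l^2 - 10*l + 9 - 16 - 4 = l^2 - 10*l - 11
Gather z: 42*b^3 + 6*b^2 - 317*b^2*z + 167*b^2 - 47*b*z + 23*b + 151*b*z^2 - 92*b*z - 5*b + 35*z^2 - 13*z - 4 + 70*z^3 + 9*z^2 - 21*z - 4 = 42*b^3 + 173*b^2 + 18*b + 70*z^3 + z^2*(151*b + 44) + z*(-317*b^2 - 139*b - 34) - 8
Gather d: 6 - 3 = 3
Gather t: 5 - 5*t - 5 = -5*t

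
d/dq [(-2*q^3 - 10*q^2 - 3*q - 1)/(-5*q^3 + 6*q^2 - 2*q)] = (-62*q^4 - 22*q^3 + 23*q^2 + 12*q - 2)/(q^2*(25*q^4 - 60*q^3 + 56*q^2 - 24*q + 4))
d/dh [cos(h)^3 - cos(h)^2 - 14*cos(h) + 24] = (-3*cos(h)^2 + 2*cos(h) + 14)*sin(h)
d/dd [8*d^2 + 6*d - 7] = 16*d + 6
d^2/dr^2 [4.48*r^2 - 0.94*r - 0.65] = 8.96000000000000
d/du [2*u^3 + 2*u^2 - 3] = 2*u*(3*u + 2)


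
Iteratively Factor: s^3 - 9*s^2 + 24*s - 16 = (s - 4)*(s^2 - 5*s + 4) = (s - 4)*(s - 1)*(s - 4)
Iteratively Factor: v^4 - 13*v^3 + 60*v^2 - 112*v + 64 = (v - 1)*(v^3 - 12*v^2 + 48*v - 64) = (v - 4)*(v - 1)*(v^2 - 8*v + 16) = (v - 4)^2*(v - 1)*(v - 4)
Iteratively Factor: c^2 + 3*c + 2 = (c + 2)*(c + 1)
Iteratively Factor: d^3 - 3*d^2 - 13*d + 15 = (d + 3)*(d^2 - 6*d + 5) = (d - 5)*(d + 3)*(d - 1)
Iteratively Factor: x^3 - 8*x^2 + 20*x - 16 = (x - 4)*(x^2 - 4*x + 4) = (x - 4)*(x - 2)*(x - 2)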